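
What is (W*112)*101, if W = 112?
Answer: 1266944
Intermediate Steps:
(W*112)*101 = (112*112)*101 = 12544*101 = 1266944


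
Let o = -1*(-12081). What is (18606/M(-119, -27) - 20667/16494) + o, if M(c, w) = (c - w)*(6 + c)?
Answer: 86318363449/7144651 ≈ 12082.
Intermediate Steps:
o = 12081
M(c, w) = (6 + c)*(c - w)
(18606/M(-119, -27) - 20667/16494) + o = (18606/((-119)**2 - 6*(-27) + 6*(-119) - 1*(-119)*(-27)) - 20667/16494) + 12081 = (18606/(14161 + 162 - 714 - 3213) - 20667*1/16494) + 12081 = (18606/10396 - 6889/5498) + 12081 = (18606*(1/10396) - 6889/5498) + 12081 = (9303/5198 - 6889/5498) + 12081 = 3834718/7144651 + 12081 = 86318363449/7144651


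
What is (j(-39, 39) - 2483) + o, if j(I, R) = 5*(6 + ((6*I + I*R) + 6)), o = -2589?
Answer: -13787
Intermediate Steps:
j(I, R) = 60 + 30*I + 5*I*R (j(I, R) = 5*(6 + (6 + 6*I + I*R)) = 5*(12 + 6*I + I*R) = 60 + 30*I + 5*I*R)
(j(-39, 39) - 2483) + o = ((60 + 30*(-39) + 5*(-39)*39) - 2483) - 2589 = ((60 - 1170 - 7605) - 2483) - 2589 = (-8715 - 2483) - 2589 = -11198 - 2589 = -13787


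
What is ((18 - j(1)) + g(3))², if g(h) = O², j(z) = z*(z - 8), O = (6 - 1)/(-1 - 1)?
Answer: 15625/16 ≈ 976.56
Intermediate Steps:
O = -5/2 (O = 5/(-2) = 5*(-½) = -5/2 ≈ -2.5000)
j(z) = z*(-8 + z)
g(h) = 25/4 (g(h) = (-5/2)² = 25/4)
((18 - j(1)) + g(3))² = ((18 - (-8 + 1)) + 25/4)² = ((18 - (-7)) + 25/4)² = ((18 - 1*(-7)) + 25/4)² = ((18 + 7) + 25/4)² = (25 + 25/4)² = (125/4)² = 15625/16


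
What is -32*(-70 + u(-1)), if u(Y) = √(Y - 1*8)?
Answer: 2240 - 96*I ≈ 2240.0 - 96.0*I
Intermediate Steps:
u(Y) = √(-8 + Y) (u(Y) = √(Y - 8) = √(-8 + Y))
-32*(-70 + u(-1)) = -32*(-70 + √(-8 - 1)) = -32*(-70 + √(-9)) = -32*(-70 + 3*I) = 2240 - 96*I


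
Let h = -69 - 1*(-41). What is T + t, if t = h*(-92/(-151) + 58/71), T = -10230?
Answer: -110103950/10721 ≈ -10270.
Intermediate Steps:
h = -28 (h = -69 + 41 = -28)
t = -428120/10721 (t = -28*(-92/(-151) + 58/71) = -28*(-92*(-1/151) + 58*(1/71)) = -28*(92/151 + 58/71) = -28*15290/10721 = -428120/10721 ≈ -39.933)
T + t = -10230 - 428120/10721 = -110103950/10721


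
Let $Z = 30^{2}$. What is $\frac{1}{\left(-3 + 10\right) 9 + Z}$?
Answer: $\frac{1}{963} \approx 0.0010384$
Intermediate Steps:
$Z = 900$
$\frac{1}{\left(-3 + 10\right) 9 + Z} = \frac{1}{\left(-3 + 10\right) 9 + 900} = \frac{1}{7 \cdot 9 + 900} = \frac{1}{63 + 900} = \frac{1}{963}$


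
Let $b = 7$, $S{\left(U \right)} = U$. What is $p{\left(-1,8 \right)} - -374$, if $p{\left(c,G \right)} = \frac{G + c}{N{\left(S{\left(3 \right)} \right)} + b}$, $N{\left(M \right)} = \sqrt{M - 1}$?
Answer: $\frac{17627}{47} - \frac{7 \sqrt{2}}{47} \approx 374.83$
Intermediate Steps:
$N{\left(M \right)} = \sqrt{-1 + M}$
$p{\left(c,G \right)} = \frac{G + c}{7 + \sqrt{2}}$ ($p{\left(c,G \right)} = \frac{G + c}{\sqrt{-1 + 3} + 7} = \frac{G + c}{\sqrt{2} + 7} = \frac{G + c}{7 + \sqrt{2}}$)
$p{\left(-1,8 \right)} - -374 = \frac{8 - 1}{7 + \sqrt{2}} - -374 = \frac{1}{7 + \sqrt{2}} \cdot 7 + 374 = \frac{7}{7 + \sqrt{2}} + 374 = 374 + \frac{7}{7 + \sqrt{2}}$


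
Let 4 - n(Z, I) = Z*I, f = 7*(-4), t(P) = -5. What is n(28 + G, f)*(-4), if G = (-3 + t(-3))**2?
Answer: -10320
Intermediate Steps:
G = 64 (G = (-3 - 5)**2 = (-8)**2 = 64)
f = -28
n(Z, I) = 4 - I*Z (n(Z, I) = 4 - Z*I = 4 - I*Z)
n(28 + G, f)*(-4) = (4 - 1*(-28)*(28 + 64))*(-4) = (4 - 1*(-28)*92)*(-4) = (4 + 2576)*(-4) = 2580*(-4) = -10320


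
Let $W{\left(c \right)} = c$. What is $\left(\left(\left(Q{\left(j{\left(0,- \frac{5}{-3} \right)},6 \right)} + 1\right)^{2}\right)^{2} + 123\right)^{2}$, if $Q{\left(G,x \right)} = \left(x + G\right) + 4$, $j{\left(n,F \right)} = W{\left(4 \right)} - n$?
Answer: $2575359504$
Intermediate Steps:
$j{\left(n,F \right)} = 4 - n$
$Q{\left(G,x \right)} = 4 + G + x$ ($Q{\left(G,x \right)} = \left(G + x\right) + 4 = 4 + G + x$)
$\left(\left(\left(Q{\left(j{\left(0,- \frac{5}{-3} \right)},6 \right)} + 1\right)^{2}\right)^{2} + 123\right)^{2} = \left(\left(\left(\left(4 + \left(4 - 0\right) + 6\right) + 1\right)^{2}\right)^{2} + 123\right)^{2} = \left(\left(\left(\left(4 + \left(4 + 0\right) + 6\right) + 1\right)^{2}\right)^{2} + 123\right)^{2} = \left(\left(\left(\left(4 + 4 + 6\right) + 1\right)^{2}\right)^{2} + 123\right)^{2} = \left(\left(\left(14 + 1\right)^{2}\right)^{2} + 123\right)^{2} = \left(\left(15^{2}\right)^{2} + 123\right)^{2} = \left(225^{2} + 123\right)^{2} = \left(50625 + 123\right)^{2} = 50748^{2} = 2575359504$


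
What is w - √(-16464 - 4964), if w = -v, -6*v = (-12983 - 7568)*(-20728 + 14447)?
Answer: 129080831/6 - 2*I*√5357 ≈ 2.1513e+7 - 146.38*I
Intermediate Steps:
v = -129080831/6 (v = -(-12983 - 7568)*(-20728 + 14447)/6 = -(-20551)*(-6281)/6 = -⅙*129080831 = -129080831/6 ≈ -2.1513e+7)
w = 129080831/6 (w = -1*(-129080831/6) = 129080831/6 ≈ 2.1513e+7)
w - √(-16464 - 4964) = 129080831/6 - √(-16464 - 4964) = 129080831/6 - √(-21428) = 129080831/6 - 2*I*√5357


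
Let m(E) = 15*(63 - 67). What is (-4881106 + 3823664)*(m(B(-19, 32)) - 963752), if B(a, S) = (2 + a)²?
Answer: 1019175288904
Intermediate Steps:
m(E) = -60 (m(E) = 15*(-4) = -60)
(-4881106 + 3823664)*(m(B(-19, 32)) - 963752) = (-4881106 + 3823664)*(-60 - 963752) = -1057442*(-963812) = 1019175288904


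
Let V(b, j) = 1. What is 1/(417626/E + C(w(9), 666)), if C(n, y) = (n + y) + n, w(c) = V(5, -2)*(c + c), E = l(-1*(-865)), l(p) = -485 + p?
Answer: 190/342193 ≈ 0.00055524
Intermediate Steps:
E = 380 (E = -485 - 1*(-865) = -485 + 865 = 380)
w(c) = 2*c (w(c) = 1*(c + c) = 1*(2*c) = 2*c)
C(n, y) = y + 2*n
1/(417626/E + C(w(9), 666)) = 1/(417626/380 + (666 + 2*(2*9))) = 1/(417626*(1/380) + (666 + 2*18)) = 1/(208813/190 + (666 + 36)) = 1/(208813/190 + 702) = 1/(342193/190) = 190/342193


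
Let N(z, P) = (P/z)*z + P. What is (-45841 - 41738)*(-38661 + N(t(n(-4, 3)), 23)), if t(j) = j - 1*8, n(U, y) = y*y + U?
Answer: 3381863085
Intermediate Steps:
n(U, y) = U + y² (n(U, y) = y² + U = U + y²)
t(j) = -8 + j (t(j) = j - 8 = -8 + j)
N(z, P) = 2*P (N(z, P) = P + P = 2*P)
(-45841 - 41738)*(-38661 + N(t(n(-4, 3)), 23)) = (-45841 - 41738)*(-38661 + 2*23) = -87579*(-38661 + 46) = -87579*(-38615) = 3381863085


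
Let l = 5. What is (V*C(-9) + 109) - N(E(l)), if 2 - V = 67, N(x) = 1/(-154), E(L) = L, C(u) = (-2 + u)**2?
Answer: -1194423/154 ≈ -7756.0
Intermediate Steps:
N(x) = -1/154
V = -65 (V = 2 - 1*67 = 2 - 67 = -65)
(V*C(-9) + 109) - N(E(l)) = (-65*(-2 - 9)**2 + 109) - 1*(-1/154) = (-65*(-11)**2 + 109) + 1/154 = (-65*121 + 109) + 1/154 = (-7865 + 109) + 1/154 = -7756 + 1/154 = -1194423/154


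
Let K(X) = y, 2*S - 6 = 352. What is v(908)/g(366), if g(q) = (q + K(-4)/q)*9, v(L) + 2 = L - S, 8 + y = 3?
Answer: 88694/401853 ≈ 0.22071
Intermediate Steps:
S = 179 (S = 3 + (½)*352 = 3 + 176 = 179)
y = -5 (y = -8 + 3 = -5)
K(X) = -5
v(L) = -181 + L (v(L) = -2 + (L - 1*179) = -2 + (L - 179) = -2 + (-179 + L) = -181 + L)
g(q) = -45/q + 9*q (g(q) = (q - 5/q)*9 = -45/q + 9*q)
v(908)/g(366) = (-181 + 908)/(-45/366 + 9*366) = 727/(-45*1/366 + 3294) = 727/(-15/122 + 3294) = 727/(401853/122) = 727*(122/401853) = 88694/401853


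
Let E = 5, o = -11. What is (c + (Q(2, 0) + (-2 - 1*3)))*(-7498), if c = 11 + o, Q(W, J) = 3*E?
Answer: -74980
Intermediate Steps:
Q(W, J) = 15 (Q(W, J) = 3*5 = 15)
c = 0 (c = 11 - 11 = 0)
(c + (Q(2, 0) + (-2 - 1*3)))*(-7498) = (0 + (15 + (-2 - 1*3)))*(-7498) = (0 + (15 + (-2 - 3)))*(-7498) = (0 + (15 - 5))*(-7498) = (0 + 10)*(-7498) = 10*(-7498) = -74980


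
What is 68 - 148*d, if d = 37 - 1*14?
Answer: -3336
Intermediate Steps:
d = 23 (d = 37 - 14 = 23)
68 - 148*d = 68 - 148*23 = 68 - 3404 = -3336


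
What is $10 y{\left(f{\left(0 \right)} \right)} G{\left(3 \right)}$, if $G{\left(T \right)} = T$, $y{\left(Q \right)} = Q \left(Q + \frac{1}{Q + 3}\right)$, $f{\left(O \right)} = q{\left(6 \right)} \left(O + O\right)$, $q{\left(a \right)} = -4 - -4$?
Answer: $0$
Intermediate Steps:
$q{\left(a \right)} = 0$ ($q{\left(a \right)} = -4 + 4 = 0$)
$f{\left(O \right)} = 0$ ($f{\left(O \right)} = 0 \left(O + O\right) = 0 \cdot 2 O = 0$)
$y{\left(Q \right)} = Q \left(Q + \frac{1}{3 + Q}\right)$
$10 y{\left(f{\left(0 \right)} \right)} G{\left(3 \right)} = 10 \frac{0 \left(1 + 0^{2} + 3 \cdot 0\right)}{3 + 0} \cdot 3 = 10 \frac{0 \left(1 + 0 + 0\right)}{3} \cdot 3 = 10 \cdot 0 \cdot \frac{1}{3} \cdot 1 \cdot 3 = 10 \cdot 0 \cdot 3 = 0 \cdot 3 = 0$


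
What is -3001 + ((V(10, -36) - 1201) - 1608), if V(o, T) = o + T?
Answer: -5836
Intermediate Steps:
V(o, T) = T + o
-3001 + ((V(10, -36) - 1201) - 1608) = -3001 + (((-36 + 10) - 1201) - 1608) = -3001 + ((-26 - 1201) - 1608) = -3001 + (-1227 - 1608) = -3001 - 2835 = -5836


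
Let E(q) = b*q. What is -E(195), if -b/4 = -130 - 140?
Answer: -210600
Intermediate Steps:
b = 1080 (b = -4*(-130 - 140) = -4*(-270) = 1080)
E(q) = 1080*q
-E(195) = -1080*195 = -1*210600 = -210600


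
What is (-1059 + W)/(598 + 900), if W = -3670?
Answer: -4729/1498 ≈ -3.1569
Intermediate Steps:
(-1059 + W)/(598 + 900) = (-1059 - 3670)/(598 + 900) = -4729/1498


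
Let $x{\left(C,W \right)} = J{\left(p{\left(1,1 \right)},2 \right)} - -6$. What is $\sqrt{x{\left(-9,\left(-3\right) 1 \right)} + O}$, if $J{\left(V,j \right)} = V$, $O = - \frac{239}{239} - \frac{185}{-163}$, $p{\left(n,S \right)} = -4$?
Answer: $\frac{2 \sqrt{14181}}{163} \approx 1.4612$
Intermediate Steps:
$O = \frac{22}{163}$ ($O = \left(-239\right) \frac{1}{239} - - \frac{185}{163} = -1 + \frac{185}{163} = \frac{22}{163} \approx 0.13497$)
$x{\left(C,W \right)} = 2$ ($x{\left(C,W \right)} = -4 - -6 = -4 + 6 = 2$)
$\sqrt{x{\left(-9,\left(-3\right) 1 \right)} + O} = \sqrt{2 + \frac{22}{163}} = \sqrt{\frac{348}{163}} = \frac{2 \sqrt{14181}}{163}$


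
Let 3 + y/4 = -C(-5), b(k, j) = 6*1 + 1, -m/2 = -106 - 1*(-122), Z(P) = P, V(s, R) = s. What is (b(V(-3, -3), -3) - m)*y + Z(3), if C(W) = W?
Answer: 315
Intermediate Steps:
m = -32 (m = -2*(-106 - 1*(-122)) = -2*(-106 + 122) = -2*16 = -32)
b(k, j) = 7 (b(k, j) = 6 + 1 = 7)
y = 8 (y = -12 + 4*(-1*(-5)) = -12 + 4*5 = -12 + 20 = 8)
(b(V(-3, -3), -3) - m)*y + Z(3) = (7 - 1*(-32))*8 + 3 = (7 + 32)*8 + 3 = 39*8 + 3 = 312 + 3 = 315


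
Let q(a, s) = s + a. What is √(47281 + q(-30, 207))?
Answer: √47458 ≈ 217.85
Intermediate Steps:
q(a, s) = a + s
√(47281 + q(-30, 207)) = √(47281 + (-30 + 207)) = √(47281 + 177) = √47458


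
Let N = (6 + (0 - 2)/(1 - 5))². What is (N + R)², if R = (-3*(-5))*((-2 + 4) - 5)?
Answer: 121/16 ≈ 7.5625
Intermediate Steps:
N = 169/4 (N = (6 - 2/(-4))² = (6 - 2*(-¼))² = (6 + ½)² = (13/2)² = 169/4 ≈ 42.250)
R = -45 (R = 15*(2 - 5) = 15*(-3) = -45)
(N + R)² = (169/4 - 45)² = (-11/4)² = 121/16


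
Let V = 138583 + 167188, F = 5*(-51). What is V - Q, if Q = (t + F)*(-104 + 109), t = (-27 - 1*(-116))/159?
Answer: 48819869/159 ≈ 3.0704e+5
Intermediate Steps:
F = -255
t = 89/159 (t = (-27 + 116)*(1/159) = 89*(1/159) = 89/159 ≈ 0.55975)
V = 305771
Q = -202280/159 (Q = (89/159 - 255)*(-104 + 109) = -40456/159*5 = -202280/159 ≈ -1272.2)
V - Q = 305771 - 1*(-202280/159) = 305771 + 202280/159 = 48819869/159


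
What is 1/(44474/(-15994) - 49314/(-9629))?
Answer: 77003113/180243985 ≈ 0.42722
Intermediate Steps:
1/(44474/(-15994) - 49314/(-9629)) = 1/(44474*(-1/15994) - 49314*(-1/9629)) = 1/(-22237/7997 + 49314/9629) = 1/(180243985/77003113) = 77003113/180243985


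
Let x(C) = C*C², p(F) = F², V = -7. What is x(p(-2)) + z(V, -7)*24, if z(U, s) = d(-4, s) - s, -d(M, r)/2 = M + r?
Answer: 760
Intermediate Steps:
d(M, r) = -2*M - 2*r (d(M, r) = -2*(M + r) = -2*M - 2*r)
z(U, s) = 8 - 3*s (z(U, s) = (-2*(-4) - 2*s) - s = (8 - 2*s) - s = 8 - 3*s)
x(C) = C³
x(p(-2)) + z(V, -7)*24 = ((-2)²)³ + (8 - 3*(-7))*24 = 4³ + (8 + 21)*24 = 64 + 29*24 = 64 + 696 = 760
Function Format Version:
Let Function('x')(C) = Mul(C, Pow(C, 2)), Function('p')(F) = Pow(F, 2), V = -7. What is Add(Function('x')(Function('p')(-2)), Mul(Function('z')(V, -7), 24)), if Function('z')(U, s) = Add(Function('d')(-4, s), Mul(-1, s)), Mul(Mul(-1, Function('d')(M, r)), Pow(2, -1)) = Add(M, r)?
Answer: 760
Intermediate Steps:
Function('d')(M, r) = Add(Mul(-2, M), Mul(-2, r)) (Function('d')(M, r) = Mul(-2, Add(M, r)) = Add(Mul(-2, M), Mul(-2, r)))
Function('z')(U, s) = Add(8, Mul(-3, s)) (Function('z')(U, s) = Add(Add(Mul(-2, -4), Mul(-2, s)), Mul(-1, s)) = Add(Add(8, Mul(-2, s)), Mul(-1, s)) = Add(8, Mul(-3, s)))
Function('x')(C) = Pow(C, 3)
Add(Function('x')(Function('p')(-2)), Mul(Function('z')(V, -7), 24)) = Add(Pow(Pow(-2, 2), 3), Mul(Add(8, Mul(-3, -7)), 24)) = Add(Pow(4, 3), Mul(Add(8, 21), 24)) = Add(64, Mul(29, 24)) = Add(64, 696) = 760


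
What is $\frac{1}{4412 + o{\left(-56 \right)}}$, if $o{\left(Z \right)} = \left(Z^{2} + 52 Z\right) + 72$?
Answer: $\frac{1}{4708} \approx 0.0002124$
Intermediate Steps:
$o{\left(Z \right)} = 72 + Z^{2} + 52 Z$
$\frac{1}{4412 + o{\left(-56 \right)}} = \frac{1}{4412 + \left(72 + \left(-56\right)^{2} + 52 \left(-56\right)\right)} = \frac{1}{4412 + \left(72 + 3136 - 2912\right)} = \frac{1}{4412 + 296} = \frac{1}{4708}$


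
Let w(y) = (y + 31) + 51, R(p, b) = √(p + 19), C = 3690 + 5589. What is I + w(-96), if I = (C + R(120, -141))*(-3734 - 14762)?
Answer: -171624398 - 18496*√139 ≈ -1.7184e+8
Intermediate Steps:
C = 9279
R(p, b) = √(19 + p)
I = -171624384 - 18496*√139 (I = (9279 + √(19 + 120))*(-3734 - 14762) = (9279 + √139)*(-18496) = -171624384 - 18496*√139 ≈ -1.7184e+8)
w(y) = 82 + y (w(y) = (31 + y) + 51 = 82 + y)
I + w(-96) = (-171624384 - 18496*√139) + (82 - 96) = (-171624384 - 18496*√139) - 14 = -171624398 - 18496*√139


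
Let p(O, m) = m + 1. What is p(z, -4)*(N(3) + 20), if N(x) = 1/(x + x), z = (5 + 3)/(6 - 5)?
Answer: -121/2 ≈ -60.500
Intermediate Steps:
z = 8 (z = 8/1 = 8*1 = 8)
p(O, m) = 1 + m
N(x) = 1/(2*x)
p(z, -4)*(N(3) + 20) = (1 - 4)*((½)/3 + 20) = -3*((½)*(⅓) + 20) = -3*(⅙ + 20) = -3*121/6 = -121/2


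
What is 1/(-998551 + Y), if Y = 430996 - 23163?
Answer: -1/590718 ≈ -1.6929e-6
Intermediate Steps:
Y = 407833
1/(-998551 + Y) = 1/(-998551 + 407833) = 1/(-590718) = -1/590718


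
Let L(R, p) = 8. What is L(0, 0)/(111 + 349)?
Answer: 2/115 ≈ 0.017391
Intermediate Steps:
L(0, 0)/(111 + 349) = 8/(111 + 349) = 8/460 = (1/460)*8 = 2/115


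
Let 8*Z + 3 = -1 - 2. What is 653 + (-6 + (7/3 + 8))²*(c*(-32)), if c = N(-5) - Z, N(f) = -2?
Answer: 12637/9 ≈ 1404.1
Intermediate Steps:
Z = -¾ (Z = -3/8 + (-1 - 2)/8 = -3/8 + (⅛)*(-3) = -3/8 - 3/8 = -¾ ≈ -0.75000)
c = -5/4 (c = -2 - 1*(-¾) = -2 + ¾ = -5/4 ≈ -1.2500)
653 + (-6 + (7/3 + 8))²*(c*(-32)) = 653 + (-6 + (7/3 + 8))²*(-5/4*(-32)) = 653 + (-6 + (7*(⅓) + 8))²*40 = 653 + (-6 + (7/3 + 8))²*40 = 653 + (-6 + 31/3)²*40 = 653 + (13/3)²*40 = 653 + (169/9)*40 = 653 + 6760/9 = 12637/9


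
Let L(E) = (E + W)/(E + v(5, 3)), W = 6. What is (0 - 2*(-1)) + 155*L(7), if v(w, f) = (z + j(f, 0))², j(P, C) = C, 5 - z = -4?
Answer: 2191/88 ≈ 24.898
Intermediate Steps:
z = 9 (z = 5 - 1*(-4) = 5 + 4 = 9)
v(w, f) = 81 (v(w, f) = (9 + 0)² = 9² = 81)
L(E) = (6 + E)/(81 + E) (L(E) = (E + 6)/(E + 81) = (6 + E)/(81 + E))
(0 - 2*(-1)) + 155*L(7) = (0 - 2*(-1)) + 155*((6 + 7)/(81 + 7)) = (0 + 2) + 155*(13/88) = 2 + 155*((1/88)*13) = 2 + 155*(13/88) = 2 + 2015/88 = 2191/88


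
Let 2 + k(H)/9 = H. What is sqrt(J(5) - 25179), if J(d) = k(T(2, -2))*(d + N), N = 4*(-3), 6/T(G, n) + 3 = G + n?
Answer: I*sqrt(24927) ≈ 157.88*I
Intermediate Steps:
T(G, n) = 6/(-3 + G + n) (T(G, n) = 6/(-3 + (G + n)) = 6/(-3 + G + n))
N = -12
k(H) = -18 + 9*H
J(d) = 432 - 36*d (J(d) = (-18 + 9*(6/(-3 + 2 - 2)))*(d - 12) = (-18 + 9*(6/(-3)))*(-12 + d) = (-18 + 9*(6*(-1/3)))*(-12 + d) = (-18 + 9*(-2))*(-12 + d) = (-18 - 18)*(-12 + d) = -36*(-12 + d) = 432 - 36*d)
sqrt(J(5) - 25179) = sqrt((432 - 36*5) - 25179) = sqrt((432 - 180) - 25179) = sqrt(252 - 25179) = sqrt(-24927) = I*sqrt(24927)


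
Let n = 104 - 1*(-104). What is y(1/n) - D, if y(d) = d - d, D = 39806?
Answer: -39806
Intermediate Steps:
n = 208 (n = 104 + 104 = 208)
y(d) = 0
y(1/n) - D = 0 - 1*39806 = 0 - 39806 = -39806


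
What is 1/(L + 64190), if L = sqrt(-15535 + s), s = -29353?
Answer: 32095/2060200494 - I*sqrt(11222)/2060200494 ≈ 1.5579e-5 - 5.1419e-8*I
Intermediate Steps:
L = 2*I*sqrt(11222) (L = sqrt(-15535 - 29353) = sqrt(-44888) = 2*I*sqrt(11222) ≈ 211.87*I)
1/(L + 64190) = 1/(2*I*sqrt(11222) + 64190) = 1/(64190 + 2*I*sqrt(11222))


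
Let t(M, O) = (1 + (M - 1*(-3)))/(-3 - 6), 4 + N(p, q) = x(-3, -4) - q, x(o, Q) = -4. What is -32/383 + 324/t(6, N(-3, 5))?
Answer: -558574/1915 ≈ -291.68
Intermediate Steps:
N(p, q) = -8 - q (N(p, q) = -4 + (-4 - q) = -8 - q)
t(M, O) = -4/9 - M/9 (t(M, O) = (1 + (M + 3))/(-9) = (1 + (3 + M))*(-⅑) = (4 + M)*(-⅑) = -4/9 - M/9)
-32/383 + 324/t(6, N(-3, 5)) = -32/383 + 324/(-4/9 - ⅑*6) = -32*1/383 + 324/(-4/9 - ⅔) = -32/383 + 324/(-10/9) = -32/383 + 324*(-9/10) = -32/383 - 1458/5 = -558574/1915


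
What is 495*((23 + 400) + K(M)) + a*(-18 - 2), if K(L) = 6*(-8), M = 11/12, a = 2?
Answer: 185585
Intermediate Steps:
M = 11/12 (M = 11*(1/12) = 11/12 ≈ 0.91667)
K(L) = -48
495*((23 + 400) + K(M)) + a*(-18 - 2) = 495*((23 + 400) - 48) + 2*(-18 - 2) = 495*(423 - 48) + 2*(-20) = 495*375 - 40 = 185625 - 40 = 185585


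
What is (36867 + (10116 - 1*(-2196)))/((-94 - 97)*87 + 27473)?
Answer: 49179/10856 ≈ 4.5301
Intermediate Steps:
(36867 + (10116 - 1*(-2196)))/((-94 - 97)*87 + 27473) = (36867 + (10116 + 2196))/(-191*87 + 27473) = (36867 + 12312)/(-16617 + 27473) = 49179/10856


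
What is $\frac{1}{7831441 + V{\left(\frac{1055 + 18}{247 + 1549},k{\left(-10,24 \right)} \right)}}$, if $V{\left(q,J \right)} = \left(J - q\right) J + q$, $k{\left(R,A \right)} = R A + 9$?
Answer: $\frac{449}{3540338332} \approx 1.2682 \cdot 10^{-7}$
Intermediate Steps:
$k{\left(R,A \right)} = 9 + A R$ ($k{\left(R,A \right)} = A R + 9 = 9 + A R$)
$V{\left(q,J \right)} = q + J \left(J - q\right)$ ($V{\left(q,J \right)} = J \left(J - q\right) + q = q + J \left(J - q\right)$)
$\frac{1}{7831441 + V{\left(\frac{1055 + 18}{247 + 1549},k{\left(-10,24 \right)} \right)}} = \frac{1}{7831441 + \left(\frac{1055 + 18}{247 + 1549} + \left(9 + 24 \left(-10\right)\right)^{2} - \left(9 + 24 \left(-10\right)\right) \frac{1055 + 18}{247 + 1549}\right)} = \frac{1}{7831441 + \left(\frac{1073}{1796} + \left(9 - 240\right)^{2} - \left(9 - 240\right) \frac{1073}{1796}\right)} = \frac{1}{7831441 + \left(1073 \cdot \frac{1}{1796} + \left(-231\right)^{2} - - 231 \cdot 1073 \cdot \frac{1}{1796}\right)} = \frac{1}{7831441 + \left(\frac{1073}{1796} + 53361 - \left(-231\right) \frac{1073}{1796}\right)} = \frac{1}{7831441 + \left(\frac{1073}{1796} + 53361 + \frac{247863}{1796}\right)} = \frac{1}{7831441 + \frac{24021323}{449}} = \frac{1}{\frac{3540338332}{449}} = \frac{449}{3540338332}$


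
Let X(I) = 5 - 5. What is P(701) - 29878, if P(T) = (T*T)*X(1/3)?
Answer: -29878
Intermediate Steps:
X(I) = 0
P(T) = 0 (P(T) = (T*T)*0 = T²*0 = 0)
P(701) - 29878 = 0 - 29878 = -29878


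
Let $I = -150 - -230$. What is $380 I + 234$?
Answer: $30634$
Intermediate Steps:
$I = 80$ ($I = -150 + 230 = 80$)
$380 I + 234 = 380 \cdot 80 + 234 = 30400 + 234 = 30634$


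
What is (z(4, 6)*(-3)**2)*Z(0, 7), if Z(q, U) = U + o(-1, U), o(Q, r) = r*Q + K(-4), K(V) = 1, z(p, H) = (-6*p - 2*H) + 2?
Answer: -306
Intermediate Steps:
z(p, H) = 2 - 6*p - 2*H
o(Q, r) = 1 + Q*r (o(Q, r) = r*Q + 1 = Q*r + 1 = 1 + Q*r)
Z(q, U) = 1 (Z(q, U) = U + (1 - U) = 1)
(z(4, 6)*(-3)**2)*Z(0, 7) = ((2 - 6*4 - 2*6)*(-3)**2)*1 = ((2 - 24 - 12)*9)*1 = -34*9*1 = -306*1 = -306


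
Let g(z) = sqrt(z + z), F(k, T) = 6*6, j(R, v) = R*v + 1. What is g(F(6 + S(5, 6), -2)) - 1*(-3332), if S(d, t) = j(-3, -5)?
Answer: 3332 + 6*sqrt(2) ≈ 3340.5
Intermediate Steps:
j(R, v) = 1 + R*v
S(d, t) = 16 (S(d, t) = 1 - 3*(-5) = 1 + 15 = 16)
F(k, T) = 36
g(z) = sqrt(2)*sqrt(z) (g(z) = sqrt(2*z) = sqrt(2)*sqrt(z))
g(F(6 + S(5, 6), -2)) - 1*(-3332) = sqrt(2)*sqrt(36) - 1*(-3332) = sqrt(2)*6 + 3332 = 6*sqrt(2) + 3332 = 3332 + 6*sqrt(2)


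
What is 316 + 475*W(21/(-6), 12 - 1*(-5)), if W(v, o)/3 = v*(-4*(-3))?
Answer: -59534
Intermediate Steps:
W(v, o) = 36*v (W(v, o) = 3*(v*(-4*(-3))) = 3*(v*12) = 3*(12*v) = 36*v)
316 + 475*W(21/(-6), 12 - 1*(-5)) = 316 + 475*(36*(21/(-6))) = 316 + 475*(36*(21*(-1/6))) = 316 + 475*(36*(-7/2)) = 316 + 475*(-126) = 316 - 59850 = -59534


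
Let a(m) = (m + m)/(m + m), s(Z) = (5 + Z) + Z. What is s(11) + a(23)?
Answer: 28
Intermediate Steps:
s(Z) = 5 + 2*Z
a(m) = 1 (a(m) = (2*m)/((2*m)) = (2*m)*(1/(2*m)) = 1)
s(11) + a(23) = (5 + 2*11) + 1 = (5 + 22) + 1 = 27 + 1 = 28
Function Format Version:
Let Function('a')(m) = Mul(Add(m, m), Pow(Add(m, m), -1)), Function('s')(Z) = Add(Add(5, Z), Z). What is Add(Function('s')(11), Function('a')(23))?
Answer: 28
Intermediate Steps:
Function('s')(Z) = Add(5, Mul(2, Z))
Function('a')(m) = 1 (Function('a')(m) = Mul(Mul(2, m), Pow(Mul(2, m), -1)) = Mul(Mul(2, m), Mul(Rational(1, 2), Pow(m, -1))) = 1)
Add(Function('s')(11), Function('a')(23)) = Add(Add(5, Mul(2, 11)), 1) = Add(Add(5, 22), 1) = Add(27, 1) = 28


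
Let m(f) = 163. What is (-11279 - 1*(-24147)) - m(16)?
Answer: 12705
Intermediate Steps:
(-11279 - 1*(-24147)) - m(16) = (-11279 - 1*(-24147)) - 1*163 = (-11279 + 24147) - 163 = 12868 - 163 = 12705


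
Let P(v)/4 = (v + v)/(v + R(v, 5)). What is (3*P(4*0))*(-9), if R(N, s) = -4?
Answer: 0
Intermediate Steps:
P(v) = 8*v/(-4 + v) (P(v) = 4*((v + v)/(v - 4)) = 4*((2*v)/(-4 + v)) = 4*(2*v/(-4 + v)) = 8*v/(-4 + v))
(3*P(4*0))*(-9) = (3*(8*(4*0)/(-4 + 4*0)))*(-9) = (3*(8*0/(-4 + 0)))*(-9) = (3*(8*0/(-4)))*(-9) = (3*(8*0*(-1/4)))*(-9) = (3*0)*(-9) = 0*(-9) = 0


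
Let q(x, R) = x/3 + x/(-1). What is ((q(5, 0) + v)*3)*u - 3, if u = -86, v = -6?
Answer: 2405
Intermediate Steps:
q(x, R) = -2*x/3 (q(x, R) = x*(⅓) + x*(-1) = x/3 - x = -2*x/3)
((q(5, 0) + v)*3)*u - 3 = ((-⅔*5 - 6)*3)*(-86) - 3 = ((-10/3 - 6)*3)*(-86) - 3 = -28/3*3*(-86) - 3 = -28*(-86) - 3 = 2408 - 3 = 2405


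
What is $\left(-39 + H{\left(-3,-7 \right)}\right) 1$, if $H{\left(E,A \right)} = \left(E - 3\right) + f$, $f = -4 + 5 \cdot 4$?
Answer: $-29$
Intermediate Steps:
$f = 16$ ($f = -4 + 20 = 16$)
$H{\left(E,A \right)} = 13 + E$ ($H{\left(E,A \right)} = \left(E - 3\right) + 16 = \left(-3 + E\right) + 16 = 13 + E$)
$\left(-39 + H{\left(-3,-7 \right)}\right) 1 = \left(-39 + \left(13 - 3\right)\right) 1 = \left(-39 + 10\right) 1 = \left(-29\right) 1 = -29$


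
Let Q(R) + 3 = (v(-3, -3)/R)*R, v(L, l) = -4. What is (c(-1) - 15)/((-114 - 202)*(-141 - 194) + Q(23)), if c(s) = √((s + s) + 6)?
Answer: -13/105853 ≈ -0.00012281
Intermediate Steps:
c(s) = √(6 + 2*s) (c(s) = √(2*s + 6) = √(6 + 2*s))
Q(R) = -7 (Q(R) = -3 + (-4/R)*R = -3 - 4 = -7)
(c(-1) - 15)/((-114 - 202)*(-141 - 194) + Q(23)) = (√(6 + 2*(-1)) - 15)/((-114 - 202)*(-141 - 194) - 7) = (√(6 - 2) - 15)/(-316*(-335) - 7) = (√4 - 15)/(105860 - 7) = (2 - 15)/105853 = -13*1/105853 = -13/105853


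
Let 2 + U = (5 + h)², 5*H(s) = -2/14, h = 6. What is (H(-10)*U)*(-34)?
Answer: 578/5 ≈ 115.60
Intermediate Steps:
H(s) = -1/35 (H(s) = (-2/14)/5 = (-2*1/14)/5 = (⅕)*(-⅐) = -1/35)
U = 119 (U = -2 + (5 + 6)² = -2 + 11² = -2 + 121 = 119)
(H(-10)*U)*(-34) = -1/35*119*(-34) = -17/5*(-34) = 578/5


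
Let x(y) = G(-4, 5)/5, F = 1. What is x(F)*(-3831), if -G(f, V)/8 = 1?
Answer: 30648/5 ≈ 6129.6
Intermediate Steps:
G(f, V) = -8 (G(f, V) = -8*1 = -8)
x(y) = -8/5
x(F)*(-3831) = -8/5*(-3831) = 30648/5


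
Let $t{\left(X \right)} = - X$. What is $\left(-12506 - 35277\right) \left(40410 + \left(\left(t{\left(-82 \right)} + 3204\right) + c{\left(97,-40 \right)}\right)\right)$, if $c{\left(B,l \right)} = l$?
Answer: $-2086014648$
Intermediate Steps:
$\left(-12506 - 35277\right) \left(40410 + \left(\left(t{\left(-82 \right)} + 3204\right) + c{\left(97,-40 \right)}\right)\right) = \left(-12506 - 35277\right) \left(40410 + \left(\left(\left(-1\right) \left(-82\right) + 3204\right) - 40\right)\right) = - 47783 \left(40410 + \left(\left(82 + 3204\right) - 40\right)\right) = - 47783 \left(40410 + \left(3286 - 40\right)\right) = - 47783 \left(40410 + 3246\right) = \left(-47783\right) 43656 = -2086014648$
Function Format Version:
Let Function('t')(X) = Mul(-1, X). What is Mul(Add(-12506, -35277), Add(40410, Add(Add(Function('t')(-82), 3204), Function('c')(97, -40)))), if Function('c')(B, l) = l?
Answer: -2086014648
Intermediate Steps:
Mul(Add(-12506, -35277), Add(40410, Add(Add(Function('t')(-82), 3204), Function('c')(97, -40)))) = Mul(Add(-12506, -35277), Add(40410, Add(Add(Mul(-1, -82), 3204), -40))) = Mul(-47783, Add(40410, Add(Add(82, 3204), -40))) = Mul(-47783, Add(40410, Add(3286, -40))) = Mul(-47783, Add(40410, 3246)) = Mul(-47783, 43656) = -2086014648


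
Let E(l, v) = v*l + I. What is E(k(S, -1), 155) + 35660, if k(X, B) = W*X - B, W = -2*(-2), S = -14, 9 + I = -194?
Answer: 26932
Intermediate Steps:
I = -203 (I = -9 - 194 = -203)
W = 4
k(X, B) = -B + 4*X (k(X, B) = 4*X - B = -B + 4*X)
E(l, v) = -203 + l*v (E(l, v) = v*l - 203 = l*v - 203 = -203 + l*v)
E(k(S, -1), 155) + 35660 = (-203 + (-1*(-1) + 4*(-14))*155) + 35660 = (-203 + (1 - 56)*155) + 35660 = (-203 - 55*155) + 35660 = (-203 - 8525) + 35660 = -8728 + 35660 = 26932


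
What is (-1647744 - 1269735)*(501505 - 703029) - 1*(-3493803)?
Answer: 587945531799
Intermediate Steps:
(-1647744 - 1269735)*(501505 - 703029) - 1*(-3493803) = -2917479*(-201524) + 3493803 = 587942037996 + 3493803 = 587945531799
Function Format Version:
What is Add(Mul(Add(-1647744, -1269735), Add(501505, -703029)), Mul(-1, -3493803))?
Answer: 587945531799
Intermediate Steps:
Add(Mul(Add(-1647744, -1269735), Add(501505, -703029)), Mul(-1, -3493803)) = Add(Mul(-2917479, -201524), 3493803) = Add(587942037996, 3493803) = 587945531799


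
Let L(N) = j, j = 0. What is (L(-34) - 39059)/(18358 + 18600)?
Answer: -39059/36958 ≈ -1.0568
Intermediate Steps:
L(N) = 0
(L(-34) - 39059)/(18358 + 18600) = (0 - 39059)/(18358 + 18600) = -39059/36958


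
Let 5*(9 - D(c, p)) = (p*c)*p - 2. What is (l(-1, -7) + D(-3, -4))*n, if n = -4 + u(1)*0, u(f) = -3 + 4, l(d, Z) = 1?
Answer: -80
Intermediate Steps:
u(f) = 1
D(c, p) = 47/5 - c*p²/5 (D(c, p) = 9 - ((p*c)*p - 2)/5 = 9 - ((c*p)*p - 2)/5 = 9 - (c*p² - 2)/5 = 9 - (-2 + c*p²)/5 = 9 + (⅖ - c*p²/5) = 47/5 - c*p²/5)
n = -4 (n = -4 + 1*0 = -4 + 0 = -4)
(l(-1, -7) + D(-3, -4))*n = (1 + (47/5 - ⅕*(-3)*(-4)²))*(-4) = (1 + (47/5 - ⅕*(-3)*16))*(-4) = (1 + (47/5 + 48/5))*(-4) = (1 + 19)*(-4) = 20*(-4) = -80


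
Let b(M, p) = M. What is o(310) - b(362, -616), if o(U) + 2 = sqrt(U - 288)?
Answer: -364 + sqrt(22) ≈ -359.31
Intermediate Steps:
o(U) = -2 + sqrt(-288 + U) (o(U) = -2 + sqrt(U - 288) = -2 + sqrt(-288 + U))
o(310) - b(362, -616) = (-2 + sqrt(-288 + 310)) - 1*362 = (-2 + sqrt(22)) - 362 = -364 + sqrt(22)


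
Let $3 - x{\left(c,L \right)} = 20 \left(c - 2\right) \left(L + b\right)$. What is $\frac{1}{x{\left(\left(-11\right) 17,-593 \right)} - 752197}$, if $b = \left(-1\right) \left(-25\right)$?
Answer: $- \frac{1}{2899234} \approx -3.4492 \cdot 10^{-7}$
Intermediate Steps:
$b = 25$
$x{\left(c,L \right)} = 3 - 20 \left(-2 + c\right) \left(25 + L\right)$ ($x{\left(c,L \right)} = 3 - 20 \left(c - 2\right) \left(L + 25\right) = 3 - 20 \left(-2 + c\right) \left(25 + L\right)$)
$\frac{1}{x{\left(\left(-11\right) 17,-593 \right)} - 752197} = \frac{1}{\left(1003 - 500 \left(\left(-11\right) 17\right) + 40 \left(-593\right) - - 11860 \left(\left(-11\right) 17\right)\right) - 752197} = \frac{1}{\left(1003 - -93500 - 23720 - \left(-11860\right) \left(-187\right)\right) - 752197} = \frac{1}{\left(1003 + 93500 - 23720 - 2217820\right) - 752197} = \frac{1}{-2147037 - 752197} = \frac{1}{-2899234} = - \frac{1}{2899234}$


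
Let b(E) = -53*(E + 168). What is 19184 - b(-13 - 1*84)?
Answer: 22947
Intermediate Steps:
b(E) = -8904 - 53*E (b(E) = -53*(168 + E) = -8904 - 53*E)
19184 - b(-13 - 1*84) = 19184 - (-8904 - 53*(-13 - 1*84)) = 19184 - (-8904 - 53*(-13 - 84)) = 19184 - (-8904 - 53*(-97)) = 19184 - (-8904 + 5141) = 19184 - 1*(-3763) = 19184 + 3763 = 22947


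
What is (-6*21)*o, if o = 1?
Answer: -126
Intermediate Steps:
(-6*21)*o = -6*21*1 = -126*1 = -126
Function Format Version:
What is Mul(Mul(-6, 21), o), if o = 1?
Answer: -126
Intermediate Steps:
Mul(Mul(-6, 21), o) = Mul(Mul(-6, 21), 1) = Mul(-126, 1) = -126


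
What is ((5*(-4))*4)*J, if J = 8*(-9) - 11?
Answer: 6640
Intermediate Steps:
J = -83 (J = -72 - 11 = -83)
((5*(-4))*4)*J = ((5*(-4))*4)*(-83) = -20*4*(-83) = -80*(-83) = 6640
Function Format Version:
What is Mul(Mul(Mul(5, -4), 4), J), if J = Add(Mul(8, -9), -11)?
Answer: 6640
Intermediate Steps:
J = -83 (J = Add(-72, -11) = -83)
Mul(Mul(Mul(5, -4), 4), J) = Mul(Mul(Mul(5, -4), 4), -83) = Mul(Mul(-20, 4), -83) = Mul(-80, -83) = 6640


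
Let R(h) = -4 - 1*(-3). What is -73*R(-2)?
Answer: 73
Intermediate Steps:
R(h) = -1 (R(h) = -4 + 3 = -1)
-73*R(-2) = -73*(-1) = 73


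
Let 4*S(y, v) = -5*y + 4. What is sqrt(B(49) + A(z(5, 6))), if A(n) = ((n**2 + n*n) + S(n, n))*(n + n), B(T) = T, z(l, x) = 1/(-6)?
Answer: sqrt(62958)/36 ≈ 6.9698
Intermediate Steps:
z(l, x) = -1/6
S(y, v) = 1 - 5*y/4 (S(y, v) = (-5*y + 4)/4 = (4 - 5*y)/4 = 1 - 5*y/4)
A(n) = 2*n*(1 + 2*n**2 - 5*n/4) (A(n) = ((n**2 + n*n) + (1 - 5*n/4))*(n + n) = ((n**2 + n**2) + (1 - 5*n/4))*(2*n) = (2*n**2 + (1 - 5*n/4))*(2*n) = (1 + 2*n**2 - 5*n/4)*(2*n) = 2*n*(1 + 2*n**2 - 5*n/4))
sqrt(B(49) + A(z(5, 6))) = sqrt(49 + (1/2)*(-1/6)*(4 - 5*(-1/6) + 8*(-1/6)**2)) = sqrt(49 + (1/2)*(-1/6)*(4 + 5/6 + 8*(1/36))) = sqrt(49 + (1/2)*(-1/6)*(4 + 5/6 + 2/9)) = sqrt(49 + (1/2)*(-1/6)*(91/18)) = sqrt(49 - 91/216) = sqrt(10493/216) = sqrt(62958)/36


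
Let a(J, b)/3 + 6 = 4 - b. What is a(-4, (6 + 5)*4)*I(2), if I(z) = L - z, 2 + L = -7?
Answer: 1518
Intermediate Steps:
L = -9 (L = -2 - 7 = -9)
a(J, b) = -6 - 3*b (a(J, b) = -18 + 3*(4 - b) = -18 + (12 - 3*b) = -6 - 3*b)
I(z) = -9 - z
a(-4, (6 + 5)*4)*I(2) = (-6 - 3*(6 + 5)*4)*(-9 - 1*2) = (-6 - 33*4)*(-9 - 2) = (-6 - 3*44)*(-11) = (-6 - 132)*(-11) = -138*(-11) = 1518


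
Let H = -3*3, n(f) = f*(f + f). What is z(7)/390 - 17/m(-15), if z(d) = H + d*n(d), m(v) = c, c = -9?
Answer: 4241/1170 ≈ 3.6248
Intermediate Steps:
n(f) = 2*f² (n(f) = f*(2*f) = 2*f²)
m(v) = -9
H = -9
z(d) = -9 + 2*d³ (z(d) = -9 + d*(2*d²) = -9 + 2*d³)
z(7)/390 - 17/m(-15) = (-9 + 2*7³)/390 - 17/(-9) = (-9 + 2*343)*(1/390) - 17*(-⅑) = (-9 + 686)*(1/390) + 17/9 = 677*(1/390) + 17/9 = 677/390 + 17/9 = 4241/1170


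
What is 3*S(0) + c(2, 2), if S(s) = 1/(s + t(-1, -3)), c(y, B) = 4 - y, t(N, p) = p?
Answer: 1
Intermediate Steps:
S(s) = 1/(-3 + s) (S(s) = 1/(s - 3) = 1/(-3 + s))
3*S(0) + c(2, 2) = 3/(-3 + 0) + (4 - 1*2) = 3/(-3) + (4 - 2) = 3*(-⅓) + 2 = -1 + 2 = 1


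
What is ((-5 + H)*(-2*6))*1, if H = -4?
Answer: 108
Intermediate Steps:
((-5 + H)*(-2*6))*1 = ((-5 - 4)*(-2*6))*1 = -9*(-12)*1 = 108*1 = 108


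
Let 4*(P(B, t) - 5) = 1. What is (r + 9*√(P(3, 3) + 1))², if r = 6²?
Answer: 13689/4 ≈ 3422.3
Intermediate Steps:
P(B, t) = 21/4 (P(B, t) = 5 + (¼)*1 = 5 + ¼ = 21/4)
r = 36
(r + 9*√(P(3, 3) + 1))² = (36 + 9*√(21/4 + 1))² = (36 + 9*√(25/4))² = (36 + 9*(5/2))² = (36 + 45/2)² = (117/2)² = 13689/4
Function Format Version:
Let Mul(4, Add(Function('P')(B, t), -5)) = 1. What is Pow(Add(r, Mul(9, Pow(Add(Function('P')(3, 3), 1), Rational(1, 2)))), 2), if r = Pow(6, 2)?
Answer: Rational(13689, 4) ≈ 3422.3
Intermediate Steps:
Function('P')(B, t) = Rational(21, 4) (Function('P')(B, t) = Add(5, Mul(Rational(1, 4), 1)) = Add(5, Rational(1, 4)) = Rational(21, 4))
r = 36
Pow(Add(r, Mul(9, Pow(Add(Function('P')(3, 3), 1), Rational(1, 2)))), 2) = Pow(Add(36, Mul(9, Pow(Add(Rational(21, 4), 1), Rational(1, 2)))), 2) = Pow(Add(36, Mul(9, Pow(Rational(25, 4), Rational(1, 2)))), 2) = Pow(Add(36, Mul(9, Rational(5, 2))), 2) = Pow(Add(36, Rational(45, 2)), 2) = Pow(Rational(117, 2), 2) = Rational(13689, 4)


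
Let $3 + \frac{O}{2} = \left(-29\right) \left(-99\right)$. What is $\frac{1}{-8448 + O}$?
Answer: $- \frac{1}{2712} \approx -0.00036873$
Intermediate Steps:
$O = 5736$ ($O = -6 + 2 \left(\left(-29\right) \left(-99\right)\right) = -6 + 2 \cdot 2871 = -6 + 5742 = 5736$)
$\frac{1}{-8448 + O} = \frac{1}{-8448 + 5736} = \frac{1}{-2712} = - \frac{1}{2712}$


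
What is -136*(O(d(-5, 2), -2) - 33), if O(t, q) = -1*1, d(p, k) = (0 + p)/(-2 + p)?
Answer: 4624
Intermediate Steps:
d(p, k) = p/(-2 + p)
O(t, q) = -1
-136*(O(d(-5, 2), -2) - 33) = -136*(-1 - 33) = -136*(-34) = 4624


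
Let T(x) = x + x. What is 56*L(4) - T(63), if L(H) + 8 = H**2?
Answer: 322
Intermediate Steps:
T(x) = 2*x
L(H) = -8 + H**2
56*L(4) - T(63) = 56*(-8 + 4**2) - 2*63 = 56*(-8 + 16) - 1*126 = 56*8 - 126 = 448 - 126 = 322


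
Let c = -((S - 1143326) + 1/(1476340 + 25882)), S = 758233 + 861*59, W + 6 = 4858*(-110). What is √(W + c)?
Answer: 5*I*√62497135112046/88366 ≈ 447.32*I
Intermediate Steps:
W = -534386 (W = -6 + 4858*(-110) = -6 - 534380 = -534386)
S = 809032 (S = 758233 + 50799 = 809032)
c = 502183801267/1502222 (c = -((809032 - 1143326) + 1/(1476340 + 25882)) = -(-334294 + 1/1502222) = -1*(-502183801267/1502222) = 502183801267/1502222 ≈ 3.3429e+5)
√(W + c) = √(-534386 + 502183801267/1502222) = √(-300582604425/1502222) = 5*I*√62497135112046/88366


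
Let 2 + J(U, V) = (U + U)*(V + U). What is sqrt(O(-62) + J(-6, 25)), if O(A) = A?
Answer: 2*I*sqrt(73) ≈ 17.088*I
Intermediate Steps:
J(U, V) = -2 + 2*U*(U + V) (J(U, V) = -2 + (U + U)*(V + U) = -2 + (2*U)*(U + V) = -2 + 2*U*(U + V))
sqrt(O(-62) + J(-6, 25)) = sqrt(-62 + (-2 + 2*(-6)**2 + 2*(-6)*25)) = sqrt(-62 + (-2 + 2*36 - 300)) = sqrt(-62 + (-2 + 72 - 300)) = sqrt(-62 - 230) = sqrt(-292) = 2*I*sqrt(73)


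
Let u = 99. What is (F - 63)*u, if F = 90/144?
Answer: -49401/8 ≈ -6175.1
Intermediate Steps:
F = 5/8 (F = 90*(1/144) = 5/8 ≈ 0.62500)
(F - 63)*u = (5/8 - 63)*99 = -499/8*99 = -49401/8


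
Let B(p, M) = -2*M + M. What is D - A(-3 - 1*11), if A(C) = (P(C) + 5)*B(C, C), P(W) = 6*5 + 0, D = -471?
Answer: -961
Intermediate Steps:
B(p, M) = -M
P(W) = 30 (P(W) = 30 + 0 = 30)
A(C) = -35*C (A(C) = (30 + 5)*(-C) = 35*(-C) = -35*C)
D - A(-3 - 1*11) = -471 - (-35)*(-3 - 1*11) = -471 - (-35)*(-3 - 11) = -471 - (-35)*(-14) = -471 - 1*490 = -471 - 490 = -961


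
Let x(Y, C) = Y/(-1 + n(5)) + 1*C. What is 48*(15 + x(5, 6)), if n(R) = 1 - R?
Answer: 960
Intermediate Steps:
x(Y, C) = C - Y/5 (x(Y, C) = Y/(-1 + (1 - 1*5)) + 1*C = Y/(-1 + (1 - 5)) + C = Y/(-1 - 4) + C = Y/(-5) + C = -Y/5 + C = C - Y/5)
48*(15 + x(5, 6)) = 48*(15 + (6 - 1/5*5)) = 48*(15 + (6 - 1)) = 48*(15 + 5) = 48*20 = 960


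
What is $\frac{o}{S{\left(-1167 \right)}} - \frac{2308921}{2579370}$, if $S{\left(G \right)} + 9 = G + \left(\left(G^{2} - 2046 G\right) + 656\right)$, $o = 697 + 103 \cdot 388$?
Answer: $- \frac{8551382820401}{9670189677870} \approx -0.8843$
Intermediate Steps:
$o = 40661$ ($o = 697 + 39964 = 40661$)
$S{\left(G \right)} = 647 + G^{2} - 2045 G$ ($S{\left(G \right)} = -9 + \left(G + \left(\left(G^{2} - 2046 G\right) + 656\right)\right) = -9 + \left(G + \left(656 + G^{2} - 2046 G\right)\right) = -9 + \left(656 + G^{2} - 2045 G\right) = 647 + G^{2} - 2045 G$)
$\frac{o}{S{\left(-1167 \right)}} - \frac{2308921}{2579370} = \frac{40661}{647 + \left(-1167\right)^{2} - -2386515} - \frac{2308921}{2579370} = \frac{40661}{647 + 1361889 + 2386515} - \frac{2308921}{2579370} = \frac{40661}{3749051} - \frac{2308921}{2579370} = - \frac{8551382820401}{9670189677870}$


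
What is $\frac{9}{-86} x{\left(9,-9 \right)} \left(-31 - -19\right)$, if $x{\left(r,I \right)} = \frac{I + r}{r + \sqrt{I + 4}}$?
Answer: $0$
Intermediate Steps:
$x{\left(r,I \right)} = \frac{I + r}{r + \sqrt{4 + I}}$
$\frac{9}{-86} x{\left(9,-9 \right)} \left(-31 - -19\right) = \frac{9}{-86} \frac{-9 + 9}{9 + \sqrt{4 - 9}} \left(-31 - -19\right) = 9 \left(- \frac{1}{86}\right) \frac{1}{9 + \sqrt{-5}} \cdot 0 \left(-31 + 19\right) = - \frac{9 \frac{1}{9 + i \sqrt{5}} \cdot 0}{86} \left(-12\right) = \left(- \frac{9}{86}\right) 0 \left(-12\right) = 0 \left(-12\right) = 0$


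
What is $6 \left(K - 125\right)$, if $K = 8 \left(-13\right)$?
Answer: $-1374$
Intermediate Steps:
$K = -104$
$6 \left(K - 125\right) = 6 \left(-104 - 125\right) = 6 \left(-229\right) = -1374$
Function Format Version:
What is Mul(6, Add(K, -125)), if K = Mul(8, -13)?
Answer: -1374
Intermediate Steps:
K = -104
Mul(6, Add(K, -125)) = Mul(6, Add(-104, -125)) = Mul(6, -229) = -1374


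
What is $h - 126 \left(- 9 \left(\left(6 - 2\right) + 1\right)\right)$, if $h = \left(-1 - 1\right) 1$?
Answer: $5668$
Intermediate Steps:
$h = -2$ ($h = \left(-2\right) 1 = -2$)
$h - 126 \left(- 9 \left(\left(6 - 2\right) + 1\right)\right) = -2 - 126 \left(- 9 \left(\left(6 - 2\right) + 1\right)\right) = -2 - 126 \left(- 9 \left(4 + 1\right)\right) = -2 - 126 \left(\left(-9\right) 5\right) = -2 - -5670 = -2 + 5670 = 5668$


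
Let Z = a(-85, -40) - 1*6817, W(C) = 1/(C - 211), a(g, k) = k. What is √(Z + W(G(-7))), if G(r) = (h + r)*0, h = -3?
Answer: 2*I*√76320177/211 ≈ 82.807*I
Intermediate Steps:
G(r) = 0 (G(r) = (-3 + r)*0 = 0)
W(C) = 1/(-211 + C)
Z = -6857 (Z = -40 - 1*6817 = -40 - 6817 = -6857)
√(Z + W(G(-7))) = √(-6857 + 1/(-211 + 0)) = √(-6857 + 1/(-211)) = √(-6857 - 1/211) = √(-1446828/211) = 2*I*√76320177/211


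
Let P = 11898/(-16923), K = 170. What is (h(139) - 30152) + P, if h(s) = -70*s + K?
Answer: -224019358/5641 ≈ -39713.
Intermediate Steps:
P = -3966/5641 (P = 11898*(-1/16923) = -3966/5641 ≈ -0.70307)
h(s) = 170 - 70*s (h(s) = -70*s + 170 = 170 - 70*s)
(h(139) - 30152) + P = ((170 - 70*139) - 30152) - 3966/5641 = ((170 - 9730) - 30152) - 3966/5641 = (-9560 - 30152) - 3966/5641 = -39712 - 3966/5641 = -224019358/5641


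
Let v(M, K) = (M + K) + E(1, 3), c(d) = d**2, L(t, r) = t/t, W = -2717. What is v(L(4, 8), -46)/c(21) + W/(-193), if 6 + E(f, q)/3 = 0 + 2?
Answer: 395732/28371 ≈ 13.948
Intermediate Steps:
L(t, r) = 1
E(f, q) = -12 (E(f, q) = -18 + 3*(0 + 2) = -18 + 3*2 = -18 + 6 = -12)
v(M, K) = -12 + K + M (v(M, K) = (M + K) - 12 = (K + M) - 12 = -12 + K + M)
v(L(4, 8), -46)/c(21) + W/(-193) = (-12 - 46 + 1)/(21**2) - 2717/(-193) = -57/441 - 2717*(-1/193) = -57*1/441 + 2717/193 = -19/147 + 2717/193 = 395732/28371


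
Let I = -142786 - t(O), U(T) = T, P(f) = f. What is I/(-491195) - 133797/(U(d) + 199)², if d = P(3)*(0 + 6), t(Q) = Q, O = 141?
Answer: -1902907352/746125205 ≈ -2.5504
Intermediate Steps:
d = 18 (d = 3*(0 + 6) = 3*6 = 18)
I = -142927 (I = -142786 - 1*141 = -142786 - 141 = -142927)
I/(-491195) - 133797/(U(d) + 199)² = -142927/(-491195) - 133797/(18 + 199)² = -142927*(-1/491195) - 133797/(217²) = 142927/491195 - 133797/47089 = -1902907352/746125205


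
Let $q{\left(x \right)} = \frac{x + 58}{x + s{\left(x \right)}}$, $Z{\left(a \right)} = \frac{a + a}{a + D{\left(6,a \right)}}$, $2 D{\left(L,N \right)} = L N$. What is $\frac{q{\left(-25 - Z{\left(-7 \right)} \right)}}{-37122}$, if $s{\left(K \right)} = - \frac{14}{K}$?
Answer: $\frac{221}{6298366} \approx 3.5088 \cdot 10^{-5}$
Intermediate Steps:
$D{\left(L,N \right)} = \frac{L N}{2}$
$Z{\left(a \right)} = \frac{1}{2}$ ($Z{\left(a \right)} = \frac{a + a}{a + \frac{1}{2} \cdot 6 a} = \frac{2 a}{a + 3 a} = \frac{2 a}{4 a} = 2 a \frac{1}{4 a} = \frac{1}{2}$)
$q{\left(x \right)} = \frac{58 + x}{x - \frac{14}{x}}$ ($q{\left(x \right)} = \frac{x + 58}{x - \frac{14}{x}} = \frac{58 + x}{x - \frac{14}{x}}$)
$\frac{q{\left(-25 - Z{\left(-7 \right)} \right)}}{-37122} = \frac{\left(-25 - \frac{1}{2}\right) \frac{1}{-14 + \left(-25 - \frac{1}{2}\right)^{2}} \left(58 - \frac{51}{2}\right)}{-37122} = \frac{\left(-25 - \frac{1}{2}\right) \left(58 - \frac{51}{2}\right)}{-14 + \left(-25 - \frac{1}{2}\right)^{2}} \left(- \frac{1}{37122}\right) = - \frac{51 \left(58 - \frac{51}{2}\right)}{2 \left(-14 + \left(- \frac{51}{2}\right)^{2}\right)} \left(- \frac{1}{37122}\right) = \left(- \frac{51}{2}\right) \frac{1}{-14 + \frac{2601}{4}} \cdot \frac{65}{2} \left(- \frac{1}{37122}\right) = \left(- \frac{51}{2}\right) \frac{1}{\frac{2545}{4}} \cdot \frac{65}{2} \left(- \frac{1}{37122}\right) = \left(- \frac{51}{2}\right) \frac{4}{2545} \cdot \frac{65}{2} \left(- \frac{1}{37122}\right) = \left(- \frac{663}{509}\right) \left(- \frac{1}{37122}\right) = \frac{221}{6298366}$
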